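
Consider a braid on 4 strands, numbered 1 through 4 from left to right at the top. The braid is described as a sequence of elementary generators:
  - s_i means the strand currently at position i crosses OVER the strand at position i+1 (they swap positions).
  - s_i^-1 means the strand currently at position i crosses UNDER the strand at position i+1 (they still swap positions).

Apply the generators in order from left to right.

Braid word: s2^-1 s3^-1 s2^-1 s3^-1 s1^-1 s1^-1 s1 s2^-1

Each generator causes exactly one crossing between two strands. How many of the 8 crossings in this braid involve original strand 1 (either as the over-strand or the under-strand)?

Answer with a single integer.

Answer: 4

Derivation:
Gen 1: crossing 2x3. Involves strand 1? no. Count so far: 0
Gen 2: crossing 2x4. Involves strand 1? no. Count so far: 0
Gen 3: crossing 3x4. Involves strand 1? no. Count so far: 0
Gen 4: crossing 3x2. Involves strand 1? no. Count so far: 0
Gen 5: crossing 1x4. Involves strand 1? yes. Count so far: 1
Gen 6: crossing 4x1. Involves strand 1? yes. Count so far: 2
Gen 7: crossing 1x4. Involves strand 1? yes. Count so far: 3
Gen 8: crossing 1x2. Involves strand 1? yes. Count so far: 4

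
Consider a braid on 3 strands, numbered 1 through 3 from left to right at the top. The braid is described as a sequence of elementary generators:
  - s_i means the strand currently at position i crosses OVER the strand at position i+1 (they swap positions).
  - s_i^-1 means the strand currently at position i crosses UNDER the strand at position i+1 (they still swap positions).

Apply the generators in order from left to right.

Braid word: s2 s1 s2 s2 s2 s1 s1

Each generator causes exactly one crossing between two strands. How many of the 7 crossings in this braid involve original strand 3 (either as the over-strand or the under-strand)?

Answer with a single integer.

Gen 1: crossing 2x3. Involves strand 3? yes. Count so far: 1
Gen 2: crossing 1x3. Involves strand 3? yes. Count so far: 2
Gen 3: crossing 1x2. Involves strand 3? no. Count so far: 2
Gen 4: crossing 2x1. Involves strand 3? no. Count so far: 2
Gen 5: crossing 1x2. Involves strand 3? no. Count so far: 2
Gen 6: crossing 3x2. Involves strand 3? yes. Count so far: 3
Gen 7: crossing 2x3. Involves strand 3? yes. Count so far: 4

Answer: 4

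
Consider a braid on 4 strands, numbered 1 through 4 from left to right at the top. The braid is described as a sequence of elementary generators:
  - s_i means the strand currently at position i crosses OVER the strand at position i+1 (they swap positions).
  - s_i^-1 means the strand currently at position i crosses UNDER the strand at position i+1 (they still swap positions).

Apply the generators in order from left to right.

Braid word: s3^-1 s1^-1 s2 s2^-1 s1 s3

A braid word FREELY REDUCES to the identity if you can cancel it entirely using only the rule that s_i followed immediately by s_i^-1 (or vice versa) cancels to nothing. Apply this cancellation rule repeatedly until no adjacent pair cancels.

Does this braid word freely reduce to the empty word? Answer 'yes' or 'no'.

Answer: yes

Derivation:
Gen 1 (s3^-1): push. Stack: [s3^-1]
Gen 2 (s1^-1): push. Stack: [s3^-1 s1^-1]
Gen 3 (s2): push. Stack: [s3^-1 s1^-1 s2]
Gen 4 (s2^-1): cancels prior s2. Stack: [s3^-1 s1^-1]
Gen 5 (s1): cancels prior s1^-1. Stack: [s3^-1]
Gen 6 (s3): cancels prior s3^-1. Stack: []
Reduced word: (empty)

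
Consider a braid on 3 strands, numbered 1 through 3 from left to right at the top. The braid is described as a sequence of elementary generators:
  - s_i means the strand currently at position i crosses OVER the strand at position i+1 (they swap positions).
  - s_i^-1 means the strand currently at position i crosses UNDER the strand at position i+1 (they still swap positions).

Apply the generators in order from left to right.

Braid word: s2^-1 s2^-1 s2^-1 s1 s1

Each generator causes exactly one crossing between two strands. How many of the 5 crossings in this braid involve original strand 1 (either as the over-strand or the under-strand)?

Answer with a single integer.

Gen 1: crossing 2x3. Involves strand 1? no. Count so far: 0
Gen 2: crossing 3x2. Involves strand 1? no. Count so far: 0
Gen 3: crossing 2x3. Involves strand 1? no. Count so far: 0
Gen 4: crossing 1x3. Involves strand 1? yes. Count so far: 1
Gen 5: crossing 3x1. Involves strand 1? yes. Count so far: 2

Answer: 2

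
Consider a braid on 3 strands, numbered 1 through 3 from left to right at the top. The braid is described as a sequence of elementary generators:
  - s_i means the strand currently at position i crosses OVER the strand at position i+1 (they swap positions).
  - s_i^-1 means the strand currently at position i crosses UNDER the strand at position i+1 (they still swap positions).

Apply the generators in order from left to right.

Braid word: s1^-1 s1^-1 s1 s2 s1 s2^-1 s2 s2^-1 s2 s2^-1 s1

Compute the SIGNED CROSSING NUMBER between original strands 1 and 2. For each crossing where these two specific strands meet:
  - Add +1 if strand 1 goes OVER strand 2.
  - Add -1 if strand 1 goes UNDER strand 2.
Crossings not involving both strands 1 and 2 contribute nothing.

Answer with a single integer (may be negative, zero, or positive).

Answer: 6

Derivation:
Gen 1: 1 under 2. Both 1&2? yes. Contrib: -1. Sum: -1
Gen 2: 2 under 1. Both 1&2? yes. Contrib: +1. Sum: 0
Gen 3: 1 over 2. Both 1&2? yes. Contrib: +1. Sum: 1
Gen 4: crossing 1x3. Both 1&2? no. Sum: 1
Gen 5: crossing 2x3. Both 1&2? no. Sum: 1
Gen 6: 2 under 1. Both 1&2? yes. Contrib: +1. Sum: 2
Gen 7: 1 over 2. Both 1&2? yes. Contrib: +1. Sum: 3
Gen 8: 2 under 1. Both 1&2? yes. Contrib: +1. Sum: 4
Gen 9: 1 over 2. Both 1&2? yes. Contrib: +1. Sum: 5
Gen 10: 2 under 1. Both 1&2? yes. Contrib: +1. Sum: 6
Gen 11: crossing 3x1. Both 1&2? no. Sum: 6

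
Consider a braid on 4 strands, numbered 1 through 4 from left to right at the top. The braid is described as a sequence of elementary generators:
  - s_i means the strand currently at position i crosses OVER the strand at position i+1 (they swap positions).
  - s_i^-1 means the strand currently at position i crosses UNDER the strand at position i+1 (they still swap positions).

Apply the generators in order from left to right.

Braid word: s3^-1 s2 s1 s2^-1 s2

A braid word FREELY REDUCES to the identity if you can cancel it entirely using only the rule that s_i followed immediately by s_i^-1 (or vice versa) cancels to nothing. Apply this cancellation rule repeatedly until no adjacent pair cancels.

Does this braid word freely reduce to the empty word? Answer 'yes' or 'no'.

Gen 1 (s3^-1): push. Stack: [s3^-1]
Gen 2 (s2): push. Stack: [s3^-1 s2]
Gen 3 (s1): push. Stack: [s3^-1 s2 s1]
Gen 4 (s2^-1): push. Stack: [s3^-1 s2 s1 s2^-1]
Gen 5 (s2): cancels prior s2^-1. Stack: [s3^-1 s2 s1]
Reduced word: s3^-1 s2 s1

Answer: no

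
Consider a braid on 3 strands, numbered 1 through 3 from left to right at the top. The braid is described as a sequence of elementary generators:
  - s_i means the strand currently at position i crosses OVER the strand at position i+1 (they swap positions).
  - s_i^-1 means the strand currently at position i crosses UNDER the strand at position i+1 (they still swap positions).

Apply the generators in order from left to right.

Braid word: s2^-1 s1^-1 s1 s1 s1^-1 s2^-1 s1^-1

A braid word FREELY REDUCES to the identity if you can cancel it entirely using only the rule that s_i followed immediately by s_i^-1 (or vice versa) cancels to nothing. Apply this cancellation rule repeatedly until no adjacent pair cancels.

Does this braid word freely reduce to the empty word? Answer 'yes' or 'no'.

Gen 1 (s2^-1): push. Stack: [s2^-1]
Gen 2 (s1^-1): push. Stack: [s2^-1 s1^-1]
Gen 3 (s1): cancels prior s1^-1. Stack: [s2^-1]
Gen 4 (s1): push. Stack: [s2^-1 s1]
Gen 5 (s1^-1): cancels prior s1. Stack: [s2^-1]
Gen 6 (s2^-1): push. Stack: [s2^-1 s2^-1]
Gen 7 (s1^-1): push. Stack: [s2^-1 s2^-1 s1^-1]
Reduced word: s2^-1 s2^-1 s1^-1

Answer: no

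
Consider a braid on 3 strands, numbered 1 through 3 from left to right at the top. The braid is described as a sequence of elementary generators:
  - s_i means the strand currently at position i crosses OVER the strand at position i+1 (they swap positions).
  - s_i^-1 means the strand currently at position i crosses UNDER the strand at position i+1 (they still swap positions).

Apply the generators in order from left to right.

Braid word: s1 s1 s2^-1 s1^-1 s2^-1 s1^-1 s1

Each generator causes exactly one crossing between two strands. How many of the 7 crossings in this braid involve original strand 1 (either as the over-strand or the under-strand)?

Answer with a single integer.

Answer: 4

Derivation:
Gen 1: crossing 1x2. Involves strand 1? yes. Count so far: 1
Gen 2: crossing 2x1. Involves strand 1? yes. Count so far: 2
Gen 3: crossing 2x3. Involves strand 1? no. Count so far: 2
Gen 4: crossing 1x3. Involves strand 1? yes. Count so far: 3
Gen 5: crossing 1x2. Involves strand 1? yes. Count so far: 4
Gen 6: crossing 3x2. Involves strand 1? no. Count so far: 4
Gen 7: crossing 2x3. Involves strand 1? no. Count so far: 4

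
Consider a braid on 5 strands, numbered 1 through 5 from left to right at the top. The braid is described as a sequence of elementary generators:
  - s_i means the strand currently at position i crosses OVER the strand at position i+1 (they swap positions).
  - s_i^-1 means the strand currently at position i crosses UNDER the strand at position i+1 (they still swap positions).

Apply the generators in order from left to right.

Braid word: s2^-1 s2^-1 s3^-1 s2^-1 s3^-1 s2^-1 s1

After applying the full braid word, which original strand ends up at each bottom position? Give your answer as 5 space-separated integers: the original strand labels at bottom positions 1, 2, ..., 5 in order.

Answer: 3 1 4 2 5

Derivation:
Gen 1 (s2^-1): strand 2 crosses under strand 3. Perm now: [1 3 2 4 5]
Gen 2 (s2^-1): strand 3 crosses under strand 2. Perm now: [1 2 3 4 5]
Gen 3 (s3^-1): strand 3 crosses under strand 4. Perm now: [1 2 4 3 5]
Gen 4 (s2^-1): strand 2 crosses under strand 4. Perm now: [1 4 2 3 5]
Gen 5 (s3^-1): strand 2 crosses under strand 3. Perm now: [1 4 3 2 5]
Gen 6 (s2^-1): strand 4 crosses under strand 3. Perm now: [1 3 4 2 5]
Gen 7 (s1): strand 1 crosses over strand 3. Perm now: [3 1 4 2 5]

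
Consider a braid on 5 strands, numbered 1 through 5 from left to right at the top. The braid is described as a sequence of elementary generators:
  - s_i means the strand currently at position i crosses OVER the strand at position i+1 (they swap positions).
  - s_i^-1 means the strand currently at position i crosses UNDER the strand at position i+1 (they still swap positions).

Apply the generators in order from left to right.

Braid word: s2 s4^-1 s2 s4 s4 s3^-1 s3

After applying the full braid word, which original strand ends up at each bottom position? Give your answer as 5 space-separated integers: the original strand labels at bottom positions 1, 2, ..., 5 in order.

Gen 1 (s2): strand 2 crosses over strand 3. Perm now: [1 3 2 4 5]
Gen 2 (s4^-1): strand 4 crosses under strand 5. Perm now: [1 3 2 5 4]
Gen 3 (s2): strand 3 crosses over strand 2. Perm now: [1 2 3 5 4]
Gen 4 (s4): strand 5 crosses over strand 4. Perm now: [1 2 3 4 5]
Gen 5 (s4): strand 4 crosses over strand 5. Perm now: [1 2 3 5 4]
Gen 6 (s3^-1): strand 3 crosses under strand 5. Perm now: [1 2 5 3 4]
Gen 7 (s3): strand 5 crosses over strand 3. Perm now: [1 2 3 5 4]

Answer: 1 2 3 5 4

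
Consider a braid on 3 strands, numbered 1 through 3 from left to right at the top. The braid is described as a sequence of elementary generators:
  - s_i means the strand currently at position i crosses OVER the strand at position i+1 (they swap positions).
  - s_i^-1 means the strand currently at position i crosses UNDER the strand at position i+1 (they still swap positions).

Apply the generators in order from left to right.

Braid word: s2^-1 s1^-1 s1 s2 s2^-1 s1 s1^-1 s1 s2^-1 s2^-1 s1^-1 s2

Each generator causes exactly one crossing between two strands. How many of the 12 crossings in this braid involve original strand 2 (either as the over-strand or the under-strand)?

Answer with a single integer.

Answer: 6

Derivation:
Gen 1: crossing 2x3. Involves strand 2? yes. Count so far: 1
Gen 2: crossing 1x3. Involves strand 2? no. Count so far: 1
Gen 3: crossing 3x1. Involves strand 2? no. Count so far: 1
Gen 4: crossing 3x2. Involves strand 2? yes. Count so far: 2
Gen 5: crossing 2x3. Involves strand 2? yes. Count so far: 3
Gen 6: crossing 1x3. Involves strand 2? no. Count so far: 3
Gen 7: crossing 3x1. Involves strand 2? no. Count so far: 3
Gen 8: crossing 1x3. Involves strand 2? no. Count so far: 3
Gen 9: crossing 1x2. Involves strand 2? yes. Count so far: 4
Gen 10: crossing 2x1. Involves strand 2? yes. Count so far: 5
Gen 11: crossing 3x1. Involves strand 2? no. Count so far: 5
Gen 12: crossing 3x2. Involves strand 2? yes. Count so far: 6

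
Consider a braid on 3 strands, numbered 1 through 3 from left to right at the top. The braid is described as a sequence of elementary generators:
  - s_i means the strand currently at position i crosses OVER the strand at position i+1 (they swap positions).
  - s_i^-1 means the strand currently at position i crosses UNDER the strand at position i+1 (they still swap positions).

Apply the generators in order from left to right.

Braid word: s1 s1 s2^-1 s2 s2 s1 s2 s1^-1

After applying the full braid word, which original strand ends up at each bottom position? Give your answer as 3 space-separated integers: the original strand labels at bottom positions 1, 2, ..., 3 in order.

Answer: 2 3 1

Derivation:
Gen 1 (s1): strand 1 crosses over strand 2. Perm now: [2 1 3]
Gen 2 (s1): strand 2 crosses over strand 1. Perm now: [1 2 3]
Gen 3 (s2^-1): strand 2 crosses under strand 3. Perm now: [1 3 2]
Gen 4 (s2): strand 3 crosses over strand 2. Perm now: [1 2 3]
Gen 5 (s2): strand 2 crosses over strand 3. Perm now: [1 3 2]
Gen 6 (s1): strand 1 crosses over strand 3. Perm now: [3 1 2]
Gen 7 (s2): strand 1 crosses over strand 2. Perm now: [3 2 1]
Gen 8 (s1^-1): strand 3 crosses under strand 2. Perm now: [2 3 1]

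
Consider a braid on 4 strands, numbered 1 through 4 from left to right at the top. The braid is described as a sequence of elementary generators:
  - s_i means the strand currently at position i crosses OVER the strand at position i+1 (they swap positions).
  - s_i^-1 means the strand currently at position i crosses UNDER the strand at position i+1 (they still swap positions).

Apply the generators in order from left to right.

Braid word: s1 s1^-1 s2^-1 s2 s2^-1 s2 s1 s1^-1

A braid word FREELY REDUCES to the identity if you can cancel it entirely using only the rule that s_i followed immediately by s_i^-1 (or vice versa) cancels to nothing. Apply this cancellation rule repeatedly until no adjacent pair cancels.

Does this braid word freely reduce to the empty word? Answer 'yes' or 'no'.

Gen 1 (s1): push. Stack: [s1]
Gen 2 (s1^-1): cancels prior s1. Stack: []
Gen 3 (s2^-1): push. Stack: [s2^-1]
Gen 4 (s2): cancels prior s2^-1. Stack: []
Gen 5 (s2^-1): push. Stack: [s2^-1]
Gen 6 (s2): cancels prior s2^-1. Stack: []
Gen 7 (s1): push. Stack: [s1]
Gen 8 (s1^-1): cancels prior s1. Stack: []
Reduced word: (empty)

Answer: yes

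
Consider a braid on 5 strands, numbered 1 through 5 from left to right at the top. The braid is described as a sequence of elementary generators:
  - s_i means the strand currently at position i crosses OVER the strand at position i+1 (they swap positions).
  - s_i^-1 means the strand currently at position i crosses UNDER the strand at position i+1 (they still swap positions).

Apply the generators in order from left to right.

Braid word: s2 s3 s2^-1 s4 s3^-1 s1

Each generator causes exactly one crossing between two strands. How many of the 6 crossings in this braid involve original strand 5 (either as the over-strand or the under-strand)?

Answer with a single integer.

Gen 1: crossing 2x3. Involves strand 5? no. Count so far: 0
Gen 2: crossing 2x4. Involves strand 5? no. Count so far: 0
Gen 3: crossing 3x4. Involves strand 5? no. Count so far: 0
Gen 4: crossing 2x5. Involves strand 5? yes. Count so far: 1
Gen 5: crossing 3x5. Involves strand 5? yes. Count so far: 2
Gen 6: crossing 1x4. Involves strand 5? no. Count so far: 2

Answer: 2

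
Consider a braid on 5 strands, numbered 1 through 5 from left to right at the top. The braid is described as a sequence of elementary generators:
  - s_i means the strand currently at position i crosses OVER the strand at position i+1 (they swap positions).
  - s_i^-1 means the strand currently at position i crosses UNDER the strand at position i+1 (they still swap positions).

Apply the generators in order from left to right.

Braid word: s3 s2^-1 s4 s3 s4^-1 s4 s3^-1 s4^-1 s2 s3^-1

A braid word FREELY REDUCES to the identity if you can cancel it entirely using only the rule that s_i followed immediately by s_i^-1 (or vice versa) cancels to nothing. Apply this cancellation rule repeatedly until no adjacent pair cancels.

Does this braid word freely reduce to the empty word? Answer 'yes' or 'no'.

Answer: yes

Derivation:
Gen 1 (s3): push. Stack: [s3]
Gen 2 (s2^-1): push. Stack: [s3 s2^-1]
Gen 3 (s4): push. Stack: [s3 s2^-1 s4]
Gen 4 (s3): push. Stack: [s3 s2^-1 s4 s3]
Gen 5 (s4^-1): push. Stack: [s3 s2^-1 s4 s3 s4^-1]
Gen 6 (s4): cancels prior s4^-1. Stack: [s3 s2^-1 s4 s3]
Gen 7 (s3^-1): cancels prior s3. Stack: [s3 s2^-1 s4]
Gen 8 (s4^-1): cancels prior s4. Stack: [s3 s2^-1]
Gen 9 (s2): cancels prior s2^-1. Stack: [s3]
Gen 10 (s3^-1): cancels prior s3. Stack: []
Reduced word: (empty)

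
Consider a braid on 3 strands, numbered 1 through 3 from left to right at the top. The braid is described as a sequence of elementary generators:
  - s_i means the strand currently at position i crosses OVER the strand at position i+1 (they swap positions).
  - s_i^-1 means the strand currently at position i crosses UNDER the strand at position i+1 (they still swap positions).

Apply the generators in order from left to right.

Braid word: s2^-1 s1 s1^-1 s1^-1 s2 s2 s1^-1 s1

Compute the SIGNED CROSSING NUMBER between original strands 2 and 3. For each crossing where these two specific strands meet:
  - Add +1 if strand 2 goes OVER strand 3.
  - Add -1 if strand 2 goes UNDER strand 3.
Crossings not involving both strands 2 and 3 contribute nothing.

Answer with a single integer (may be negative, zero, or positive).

Gen 1: 2 under 3. Both 2&3? yes. Contrib: -1. Sum: -1
Gen 2: crossing 1x3. Both 2&3? no. Sum: -1
Gen 3: crossing 3x1. Both 2&3? no. Sum: -1
Gen 4: crossing 1x3. Both 2&3? no. Sum: -1
Gen 5: crossing 1x2. Both 2&3? no. Sum: -1
Gen 6: crossing 2x1. Both 2&3? no. Sum: -1
Gen 7: crossing 3x1. Both 2&3? no. Sum: -1
Gen 8: crossing 1x3. Both 2&3? no. Sum: -1

Answer: -1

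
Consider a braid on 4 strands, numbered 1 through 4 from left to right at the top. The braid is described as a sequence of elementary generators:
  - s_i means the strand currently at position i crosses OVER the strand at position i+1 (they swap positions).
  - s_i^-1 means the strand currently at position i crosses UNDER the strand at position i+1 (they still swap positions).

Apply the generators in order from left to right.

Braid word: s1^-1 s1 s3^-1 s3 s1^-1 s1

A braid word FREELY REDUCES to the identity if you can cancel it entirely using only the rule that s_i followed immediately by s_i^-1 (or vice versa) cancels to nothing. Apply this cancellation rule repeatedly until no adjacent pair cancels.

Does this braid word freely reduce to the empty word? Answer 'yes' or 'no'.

Gen 1 (s1^-1): push. Stack: [s1^-1]
Gen 2 (s1): cancels prior s1^-1. Stack: []
Gen 3 (s3^-1): push. Stack: [s3^-1]
Gen 4 (s3): cancels prior s3^-1. Stack: []
Gen 5 (s1^-1): push. Stack: [s1^-1]
Gen 6 (s1): cancels prior s1^-1. Stack: []
Reduced word: (empty)

Answer: yes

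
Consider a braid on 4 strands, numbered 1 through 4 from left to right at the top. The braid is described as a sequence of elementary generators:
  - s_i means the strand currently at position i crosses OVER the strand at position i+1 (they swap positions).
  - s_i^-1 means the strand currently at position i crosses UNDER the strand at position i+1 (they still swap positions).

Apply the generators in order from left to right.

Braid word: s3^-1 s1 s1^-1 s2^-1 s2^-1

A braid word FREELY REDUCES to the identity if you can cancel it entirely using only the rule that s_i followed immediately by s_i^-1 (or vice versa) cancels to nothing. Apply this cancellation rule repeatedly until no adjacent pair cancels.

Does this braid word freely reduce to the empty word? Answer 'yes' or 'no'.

Gen 1 (s3^-1): push. Stack: [s3^-1]
Gen 2 (s1): push. Stack: [s3^-1 s1]
Gen 3 (s1^-1): cancels prior s1. Stack: [s3^-1]
Gen 4 (s2^-1): push. Stack: [s3^-1 s2^-1]
Gen 5 (s2^-1): push. Stack: [s3^-1 s2^-1 s2^-1]
Reduced word: s3^-1 s2^-1 s2^-1

Answer: no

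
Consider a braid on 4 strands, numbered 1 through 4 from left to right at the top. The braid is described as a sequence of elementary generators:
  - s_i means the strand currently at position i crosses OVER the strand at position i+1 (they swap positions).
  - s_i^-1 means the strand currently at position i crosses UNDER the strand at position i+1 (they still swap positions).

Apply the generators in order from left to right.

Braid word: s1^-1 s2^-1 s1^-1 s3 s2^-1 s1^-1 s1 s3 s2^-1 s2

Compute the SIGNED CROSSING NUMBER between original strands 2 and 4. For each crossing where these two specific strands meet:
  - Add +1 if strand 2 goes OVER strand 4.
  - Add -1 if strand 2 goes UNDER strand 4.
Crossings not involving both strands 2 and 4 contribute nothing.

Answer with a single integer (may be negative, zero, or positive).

Answer: -1

Derivation:
Gen 1: crossing 1x2. Both 2&4? no. Sum: 0
Gen 2: crossing 1x3. Both 2&4? no. Sum: 0
Gen 3: crossing 2x3. Both 2&4? no. Sum: 0
Gen 4: crossing 1x4. Both 2&4? no. Sum: 0
Gen 5: 2 under 4. Both 2&4? yes. Contrib: -1. Sum: -1
Gen 6: crossing 3x4. Both 2&4? no. Sum: -1
Gen 7: crossing 4x3. Both 2&4? no. Sum: -1
Gen 8: crossing 2x1. Both 2&4? no. Sum: -1
Gen 9: crossing 4x1. Both 2&4? no. Sum: -1
Gen 10: crossing 1x4. Both 2&4? no. Sum: -1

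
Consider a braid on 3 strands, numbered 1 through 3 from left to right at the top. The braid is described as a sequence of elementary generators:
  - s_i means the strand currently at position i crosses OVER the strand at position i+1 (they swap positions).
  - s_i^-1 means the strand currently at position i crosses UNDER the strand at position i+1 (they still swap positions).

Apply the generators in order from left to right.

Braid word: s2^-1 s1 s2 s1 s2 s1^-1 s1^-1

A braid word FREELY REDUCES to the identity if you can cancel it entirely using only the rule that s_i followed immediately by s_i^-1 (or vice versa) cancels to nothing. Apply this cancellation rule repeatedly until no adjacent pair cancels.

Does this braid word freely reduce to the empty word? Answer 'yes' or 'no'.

Gen 1 (s2^-1): push. Stack: [s2^-1]
Gen 2 (s1): push. Stack: [s2^-1 s1]
Gen 3 (s2): push. Stack: [s2^-1 s1 s2]
Gen 4 (s1): push. Stack: [s2^-1 s1 s2 s1]
Gen 5 (s2): push. Stack: [s2^-1 s1 s2 s1 s2]
Gen 6 (s1^-1): push. Stack: [s2^-1 s1 s2 s1 s2 s1^-1]
Gen 7 (s1^-1): push. Stack: [s2^-1 s1 s2 s1 s2 s1^-1 s1^-1]
Reduced word: s2^-1 s1 s2 s1 s2 s1^-1 s1^-1

Answer: no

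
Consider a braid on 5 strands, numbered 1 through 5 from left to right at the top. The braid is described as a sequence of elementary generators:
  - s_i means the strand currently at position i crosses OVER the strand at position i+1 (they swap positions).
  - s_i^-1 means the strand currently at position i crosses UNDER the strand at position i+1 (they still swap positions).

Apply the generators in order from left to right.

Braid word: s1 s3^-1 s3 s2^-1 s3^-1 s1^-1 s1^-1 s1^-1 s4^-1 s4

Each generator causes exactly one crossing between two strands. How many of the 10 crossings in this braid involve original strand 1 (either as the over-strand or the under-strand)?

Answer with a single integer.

Gen 1: crossing 1x2. Involves strand 1? yes. Count so far: 1
Gen 2: crossing 3x4. Involves strand 1? no. Count so far: 1
Gen 3: crossing 4x3. Involves strand 1? no. Count so far: 1
Gen 4: crossing 1x3. Involves strand 1? yes. Count so far: 2
Gen 5: crossing 1x4. Involves strand 1? yes. Count so far: 3
Gen 6: crossing 2x3. Involves strand 1? no. Count so far: 3
Gen 7: crossing 3x2. Involves strand 1? no. Count so far: 3
Gen 8: crossing 2x3. Involves strand 1? no. Count so far: 3
Gen 9: crossing 1x5. Involves strand 1? yes. Count so far: 4
Gen 10: crossing 5x1. Involves strand 1? yes. Count so far: 5

Answer: 5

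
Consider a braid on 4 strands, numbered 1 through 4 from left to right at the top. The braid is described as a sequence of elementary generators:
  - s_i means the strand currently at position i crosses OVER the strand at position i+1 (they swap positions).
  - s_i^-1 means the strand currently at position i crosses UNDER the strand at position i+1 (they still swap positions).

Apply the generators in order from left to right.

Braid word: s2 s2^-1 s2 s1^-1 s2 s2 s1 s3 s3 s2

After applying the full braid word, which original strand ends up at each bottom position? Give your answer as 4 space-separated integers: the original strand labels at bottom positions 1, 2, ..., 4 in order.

Gen 1 (s2): strand 2 crosses over strand 3. Perm now: [1 3 2 4]
Gen 2 (s2^-1): strand 3 crosses under strand 2. Perm now: [1 2 3 4]
Gen 3 (s2): strand 2 crosses over strand 3. Perm now: [1 3 2 4]
Gen 4 (s1^-1): strand 1 crosses under strand 3. Perm now: [3 1 2 4]
Gen 5 (s2): strand 1 crosses over strand 2. Perm now: [3 2 1 4]
Gen 6 (s2): strand 2 crosses over strand 1. Perm now: [3 1 2 4]
Gen 7 (s1): strand 3 crosses over strand 1. Perm now: [1 3 2 4]
Gen 8 (s3): strand 2 crosses over strand 4. Perm now: [1 3 4 2]
Gen 9 (s3): strand 4 crosses over strand 2. Perm now: [1 3 2 4]
Gen 10 (s2): strand 3 crosses over strand 2. Perm now: [1 2 3 4]

Answer: 1 2 3 4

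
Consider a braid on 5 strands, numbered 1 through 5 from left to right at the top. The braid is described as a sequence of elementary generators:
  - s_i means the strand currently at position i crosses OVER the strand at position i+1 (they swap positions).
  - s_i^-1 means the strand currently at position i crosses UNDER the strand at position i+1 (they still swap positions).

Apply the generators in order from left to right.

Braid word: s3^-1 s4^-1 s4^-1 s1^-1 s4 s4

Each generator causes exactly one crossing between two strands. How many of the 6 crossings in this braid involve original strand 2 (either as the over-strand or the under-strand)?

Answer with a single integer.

Answer: 1

Derivation:
Gen 1: crossing 3x4. Involves strand 2? no. Count so far: 0
Gen 2: crossing 3x5. Involves strand 2? no. Count so far: 0
Gen 3: crossing 5x3. Involves strand 2? no. Count so far: 0
Gen 4: crossing 1x2. Involves strand 2? yes. Count so far: 1
Gen 5: crossing 3x5. Involves strand 2? no. Count so far: 1
Gen 6: crossing 5x3. Involves strand 2? no. Count so far: 1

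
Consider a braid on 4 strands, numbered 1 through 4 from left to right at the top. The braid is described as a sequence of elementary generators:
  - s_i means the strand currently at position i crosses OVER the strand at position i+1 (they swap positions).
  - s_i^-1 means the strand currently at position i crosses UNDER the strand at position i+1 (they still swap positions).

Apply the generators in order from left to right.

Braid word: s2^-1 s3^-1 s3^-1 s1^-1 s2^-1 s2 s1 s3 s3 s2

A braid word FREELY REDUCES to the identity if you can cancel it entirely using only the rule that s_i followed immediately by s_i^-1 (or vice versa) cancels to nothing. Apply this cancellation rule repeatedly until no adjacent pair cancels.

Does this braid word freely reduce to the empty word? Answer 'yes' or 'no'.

Answer: yes

Derivation:
Gen 1 (s2^-1): push. Stack: [s2^-1]
Gen 2 (s3^-1): push. Stack: [s2^-1 s3^-1]
Gen 3 (s3^-1): push. Stack: [s2^-1 s3^-1 s3^-1]
Gen 4 (s1^-1): push. Stack: [s2^-1 s3^-1 s3^-1 s1^-1]
Gen 5 (s2^-1): push. Stack: [s2^-1 s3^-1 s3^-1 s1^-1 s2^-1]
Gen 6 (s2): cancels prior s2^-1. Stack: [s2^-1 s3^-1 s3^-1 s1^-1]
Gen 7 (s1): cancels prior s1^-1. Stack: [s2^-1 s3^-1 s3^-1]
Gen 8 (s3): cancels prior s3^-1. Stack: [s2^-1 s3^-1]
Gen 9 (s3): cancels prior s3^-1. Stack: [s2^-1]
Gen 10 (s2): cancels prior s2^-1. Stack: []
Reduced word: (empty)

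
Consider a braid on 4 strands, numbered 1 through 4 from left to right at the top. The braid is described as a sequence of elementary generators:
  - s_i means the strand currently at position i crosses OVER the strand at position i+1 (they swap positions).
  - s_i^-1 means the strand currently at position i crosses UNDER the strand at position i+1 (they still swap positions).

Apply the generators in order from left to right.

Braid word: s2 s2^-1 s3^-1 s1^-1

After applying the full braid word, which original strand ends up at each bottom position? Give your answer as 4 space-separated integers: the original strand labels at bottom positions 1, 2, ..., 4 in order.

Gen 1 (s2): strand 2 crosses over strand 3. Perm now: [1 3 2 4]
Gen 2 (s2^-1): strand 3 crosses under strand 2. Perm now: [1 2 3 4]
Gen 3 (s3^-1): strand 3 crosses under strand 4. Perm now: [1 2 4 3]
Gen 4 (s1^-1): strand 1 crosses under strand 2. Perm now: [2 1 4 3]

Answer: 2 1 4 3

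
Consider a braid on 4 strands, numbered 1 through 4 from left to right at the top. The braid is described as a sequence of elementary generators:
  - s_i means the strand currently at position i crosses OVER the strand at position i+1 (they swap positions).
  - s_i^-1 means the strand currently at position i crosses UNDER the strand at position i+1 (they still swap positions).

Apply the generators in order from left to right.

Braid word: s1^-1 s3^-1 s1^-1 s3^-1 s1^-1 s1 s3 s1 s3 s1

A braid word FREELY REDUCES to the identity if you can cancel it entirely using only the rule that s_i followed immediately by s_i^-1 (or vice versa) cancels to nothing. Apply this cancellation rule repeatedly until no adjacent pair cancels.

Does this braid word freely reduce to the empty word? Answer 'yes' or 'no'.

Gen 1 (s1^-1): push. Stack: [s1^-1]
Gen 2 (s3^-1): push. Stack: [s1^-1 s3^-1]
Gen 3 (s1^-1): push. Stack: [s1^-1 s3^-1 s1^-1]
Gen 4 (s3^-1): push. Stack: [s1^-1 s3^-1 s1^-1 s3^-1]
Gen 5 (s1^-1): push. Stack: [s1^-1 s3^-1 s1^-1 s3^-1 s1^-1]
Gen 6 (s1): cancels prior s1^-1. Stack: [s1^-1 s3^-1 s1^-1 s3^-1]
Gen 7 (s3): cancels prior s3^-1. Stack: [s1^-1 s3^-1 s1^-1]
Gen 8 (s1): cancels prior s1^-1. Stack: [s1^-1 s3^-1]
Gen 9 (s3): cancels prior s3^-1. Stack: [s1^-1]
Gen 10 (s1): cancels prior s1^-1. Stack: []
Reduced word: (empty)

Answer: yes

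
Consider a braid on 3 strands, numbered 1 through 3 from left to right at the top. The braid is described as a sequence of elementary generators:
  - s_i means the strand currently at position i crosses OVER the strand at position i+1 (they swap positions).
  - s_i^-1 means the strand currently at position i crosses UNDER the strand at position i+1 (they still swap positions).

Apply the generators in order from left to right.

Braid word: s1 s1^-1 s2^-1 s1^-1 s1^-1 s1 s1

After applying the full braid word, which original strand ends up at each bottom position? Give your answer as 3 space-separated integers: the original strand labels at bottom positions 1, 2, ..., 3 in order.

Answer: 1 3 2

Derivation:
Gen 1 (s1): strand 1 crosses over strand 2. Perm now: [2 1 3]
Gen 2 (s1^-1): strand 2 crosses under strand 1. Perm now: [1 2 3]
Gen 3 (s2^-1): strand 2 crosses under strand 3. Perm now: [1 3 2]
Gen 4 (s1^-1): strand 1 crosses under strand 3. Perm now: [3 1 2]
Gen 5 (s1^-1): strand 3 crosses under strand 1. Perm now: [1 3 2]
Gen 6 (s1): strand 1 crosses over strand 3. Perm now: [3 1 2]
Gen 7 (s1): strand 3 crosses over strand 1. Perm now: [1 3 2]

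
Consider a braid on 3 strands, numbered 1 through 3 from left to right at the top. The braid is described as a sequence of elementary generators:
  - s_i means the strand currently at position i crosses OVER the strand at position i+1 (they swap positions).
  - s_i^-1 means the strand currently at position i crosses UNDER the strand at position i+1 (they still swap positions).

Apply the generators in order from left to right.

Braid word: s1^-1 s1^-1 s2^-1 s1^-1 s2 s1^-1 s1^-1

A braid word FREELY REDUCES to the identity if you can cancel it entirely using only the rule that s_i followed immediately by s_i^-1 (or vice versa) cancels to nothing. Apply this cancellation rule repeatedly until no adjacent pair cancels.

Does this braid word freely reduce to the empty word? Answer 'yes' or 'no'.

Gen 1 (s1^-1): push. Stack: [s1^-1]
Gen 2 (s1^-1): push. Stack: [s1^-1 s1^-1]
Gen 3 (s2^-1): push. Stack: [s1^-1 s1^-1 s2^-1]
Gen 4 (s1^-1): push. Stack: [s1^-1 s1^-1 s2^-1 s1^-1]
Gen 5 (s2): push. Stack: [s1^-1 s1^-1 s2^-1 s1^-1 s2]
Gen 6 (s1^-1): push. Stack: [s1^-1 s1^-1 s2^-1 s1^-1 s2 s1^-1]
Gen 7 (s1^-1): push. Stack: [s1^-1 s1^-1 s2^-1 s1^-1 s2 s1^-1 s1^-1]
Reduced word: s1^-1 s1^-1 s2^-1 s1^-1 s2 s1^-1 s1^-1

Answer: no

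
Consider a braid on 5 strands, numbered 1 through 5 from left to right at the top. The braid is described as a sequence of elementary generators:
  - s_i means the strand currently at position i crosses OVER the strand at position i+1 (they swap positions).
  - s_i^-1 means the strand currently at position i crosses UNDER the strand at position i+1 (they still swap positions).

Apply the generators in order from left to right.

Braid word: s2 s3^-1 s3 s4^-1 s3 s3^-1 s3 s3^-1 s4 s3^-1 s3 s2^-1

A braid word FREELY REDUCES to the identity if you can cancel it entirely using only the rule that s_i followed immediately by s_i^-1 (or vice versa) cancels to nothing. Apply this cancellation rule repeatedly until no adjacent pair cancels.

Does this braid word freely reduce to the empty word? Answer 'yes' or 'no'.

Gen 1 (s2): push. Stack: [s2]
Gen 2 (s3^-1): push. Stack: [s2 s3^-1]
Gen 3 (s3): cancels prior s3^-1. Stack: [s2]
Gen 4 (s4^-1): push. Stack: [s2 s4^-1]
Gen 5 (s3): push. Stack: [s2 s4^-1 s3]
Gen 6 (s3^-1): cancels prior s3. Stack: [s2 s4^-1]
Gen 7 (s3): push. Stack: [s2 s4^-1 s3]
Gen 8 (s3^-1): cancels prior s3. Stack: [s2 s4^-1]
Gen 9 (s4): cancels prior s4^-1. Stack: [s2]
Gen 10 (s3^-1): push. Stack: [s2 s3^-1]
Gen 11 (s3): cancels prior s3^-1. Stack: [s2]
Gen 12 (s2^-1): cancels prior s2. Stack: []
Reduced word: (empty)

Answer: yes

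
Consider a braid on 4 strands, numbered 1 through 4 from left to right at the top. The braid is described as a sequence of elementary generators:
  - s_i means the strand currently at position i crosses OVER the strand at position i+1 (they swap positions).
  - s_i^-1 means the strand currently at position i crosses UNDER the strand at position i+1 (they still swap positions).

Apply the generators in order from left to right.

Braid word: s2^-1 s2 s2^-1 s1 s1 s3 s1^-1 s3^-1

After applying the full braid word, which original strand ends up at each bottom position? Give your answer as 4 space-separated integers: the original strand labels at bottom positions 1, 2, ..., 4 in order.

Answer: 3 1 2 4

Derivation:
Gen 1 (s2^-1): strand 2 crosses under strand 3. Perm now: [1 3 2 4]
Gen 2 (s2): strand 3 crosses over strand 2. Perm now: [1 2 3 4]
Gen 3 (s2^-1): strand 2 crosses under strand 3. Perm now: [1 3 2 4]
Gen 4 (s1): strand 1 crosses over strand 3. Perm now: [3 1 2 4]
Gen 5 (s1): strand 3 crosses over strand 1. Perm now: [1 3 2 4]
Gen 6 (s3): strand 2 crosses over strand 4. Perm now: [1 3 4 2]
Gen 7 (s1^-1): strand 1 crosses under strand 3. Perm now: [3 1 4 2]
Gen 8 (s3^-1): strand 4 crosses under strand 2. Perm now: [3 1 2 4]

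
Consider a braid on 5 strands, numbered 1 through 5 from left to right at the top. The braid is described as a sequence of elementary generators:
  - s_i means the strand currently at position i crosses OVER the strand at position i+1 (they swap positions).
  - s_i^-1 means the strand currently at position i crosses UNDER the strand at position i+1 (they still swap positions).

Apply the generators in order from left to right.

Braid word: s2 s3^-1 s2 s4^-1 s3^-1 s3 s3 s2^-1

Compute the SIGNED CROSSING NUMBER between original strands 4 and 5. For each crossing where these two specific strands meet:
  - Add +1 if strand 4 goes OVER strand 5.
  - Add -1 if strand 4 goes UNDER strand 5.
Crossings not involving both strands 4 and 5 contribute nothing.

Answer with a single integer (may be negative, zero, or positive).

Answer: -1

Derivation:
Gen 1: crossing 2x3. Both 4&5? no. Sum: 0
Gen 2: crossing 2x4. Both 4&5? no. Sum: 0
Gen 3: crossing 3x4. Both 4&5? no. Sum: 0
Gen 4: crossing 2x5. Both 4&5? no. Sum: 0
Gen 5: crossing 3x5. Both 4&5? no. Sum: 0
Gen 6: crossing 5x3. Both 4&5? no. Sum: 0
Gen 7: crossing 3x5. Both 4&5? no. Sum: 0
Gen 8: 4 under 5. Both 4&5? yes. Contrib: -1. Sum: -1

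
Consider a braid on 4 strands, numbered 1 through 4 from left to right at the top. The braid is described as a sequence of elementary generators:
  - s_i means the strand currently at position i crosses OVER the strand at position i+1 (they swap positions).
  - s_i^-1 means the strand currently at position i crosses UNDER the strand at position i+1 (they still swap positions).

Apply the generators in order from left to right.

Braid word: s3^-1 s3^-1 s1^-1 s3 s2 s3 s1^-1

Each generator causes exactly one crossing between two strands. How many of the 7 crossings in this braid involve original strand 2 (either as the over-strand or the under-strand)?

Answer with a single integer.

Answer: 2

Derivation:
Gen 1: crossing 3x4. Involves strand 2? no. Count so far: 0
Gen 2: crossing 4x3. Involves strand 2? no. Count so far: 0
Gen 3: crossing 1x2. Involves strand 2? yes. Count so far: 1
Gen 4: crossing 3x4. Involves strand 2? no. Count so far: 1
Gen 5: crossing 1x4. Involves strand 2? no. Count so far: 1
Gen 6: crossing 1x3. Involves strand 2? no. Count so far: 1
Gen 7: crossing 2x4. Involves strand 2? yes. Count so far: 2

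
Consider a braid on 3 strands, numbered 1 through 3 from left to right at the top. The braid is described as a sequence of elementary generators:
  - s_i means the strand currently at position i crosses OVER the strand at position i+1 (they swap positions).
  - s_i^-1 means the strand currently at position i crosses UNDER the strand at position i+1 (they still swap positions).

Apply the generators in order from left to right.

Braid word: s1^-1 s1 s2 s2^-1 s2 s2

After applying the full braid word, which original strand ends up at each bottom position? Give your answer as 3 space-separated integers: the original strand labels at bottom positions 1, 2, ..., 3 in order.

Answer: 1 2 3

Derivation:
Gen 1 (s1^-1): strand 1 crosses under strand 2. Perm now: [2 1 3]
Gen 2 (s1): strand 2 crosses over strand 1. Perm now: [1 2 3]
Gen 3 (s2): strand 2 crosses over strand 3. Perm now: [1 3 2]
Gen 4 (s2^-1): strand 3 crosses under strand 2. Perm now: [1 2 3]
Gen 5 (s2): strand 2 crosses over strand 3. Perm now: [1 3 2]
Gen 6 (s2): strand 3 crosses over strand 2. Perm now: [1 2 3]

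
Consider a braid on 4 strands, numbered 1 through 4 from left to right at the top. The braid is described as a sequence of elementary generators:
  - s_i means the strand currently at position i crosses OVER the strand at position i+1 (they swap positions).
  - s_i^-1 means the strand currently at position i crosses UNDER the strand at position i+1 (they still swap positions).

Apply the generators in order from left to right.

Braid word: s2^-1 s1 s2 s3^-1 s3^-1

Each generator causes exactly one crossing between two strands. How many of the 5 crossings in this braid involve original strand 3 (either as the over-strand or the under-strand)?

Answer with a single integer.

Gen 1: crossing 2x3. Involves strand 3? yes. Count so far: 1
Gen 2: crossing 1x3. Involves strand 3? yes. Count so far: 2
Gen 3: crossing 1x2. Involves strand 3? no. Count so far: 2
Gen 4: crossing 1x4. Involves strand 3? no. Count so far: 2
Gen 5: crossing 4x1. Involves strand 3? no. Count so far: 2

Answer: 2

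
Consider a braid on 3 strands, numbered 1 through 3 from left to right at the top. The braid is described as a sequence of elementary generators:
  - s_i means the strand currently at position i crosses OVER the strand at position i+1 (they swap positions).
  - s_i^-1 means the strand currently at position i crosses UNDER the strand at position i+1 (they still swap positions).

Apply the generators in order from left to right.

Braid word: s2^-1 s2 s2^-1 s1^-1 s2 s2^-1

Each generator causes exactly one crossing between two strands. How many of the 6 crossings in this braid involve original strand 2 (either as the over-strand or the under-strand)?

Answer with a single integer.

Answer: 5

Derivation:
Gen 1: crossing 2x3. Involves strand 2? yes. Count so far: 1
Gen 2: crossing 3x2. Involves strand 2? yes. Count so far: 2
Gen 3: crossing 2x3. Involves strand 2? yes. Count so far: 3
Gen 4: crossing 1x3. Involves strand 2? no. Count so far: 3
Gen 5: crossing 1x2. Involves strand 2? yes. Count so far: 4
Gen 6: crossing 2x1. Involves strand 2? yes. Count so far: 5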